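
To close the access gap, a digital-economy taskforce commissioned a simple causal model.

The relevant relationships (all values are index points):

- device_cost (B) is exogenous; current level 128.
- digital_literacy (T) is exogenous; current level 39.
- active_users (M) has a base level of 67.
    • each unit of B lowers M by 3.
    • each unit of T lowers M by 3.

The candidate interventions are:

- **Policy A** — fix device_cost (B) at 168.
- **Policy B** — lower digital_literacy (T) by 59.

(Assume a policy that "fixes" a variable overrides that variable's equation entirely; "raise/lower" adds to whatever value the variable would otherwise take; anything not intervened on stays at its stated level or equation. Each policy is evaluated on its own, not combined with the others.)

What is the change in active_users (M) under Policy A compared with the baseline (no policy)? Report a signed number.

-120

Baseline:
  B = 128
  T = 39
  M = 67 − 3·128 − 3·39 = -434
Policy A (B := 168):
  B = 168
  T = 39
  M = 67 − 3·168 − 3·39 = -554
Change in M: -554 − (-434) = -120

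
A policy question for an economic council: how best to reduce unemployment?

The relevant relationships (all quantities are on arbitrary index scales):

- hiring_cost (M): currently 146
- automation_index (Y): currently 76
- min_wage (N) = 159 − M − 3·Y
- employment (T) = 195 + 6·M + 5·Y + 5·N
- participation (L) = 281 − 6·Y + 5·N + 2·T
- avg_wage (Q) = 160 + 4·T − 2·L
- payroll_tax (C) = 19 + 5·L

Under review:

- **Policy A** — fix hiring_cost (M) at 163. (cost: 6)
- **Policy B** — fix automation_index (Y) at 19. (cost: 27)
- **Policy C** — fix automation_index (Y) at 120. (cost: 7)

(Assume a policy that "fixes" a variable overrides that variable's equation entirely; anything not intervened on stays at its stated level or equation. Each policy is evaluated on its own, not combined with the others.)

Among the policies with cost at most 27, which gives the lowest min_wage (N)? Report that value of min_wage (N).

-347

Policy A (M := 163):
  M = 163
  Y = 76
  N = 159 − 163 − 3·76 = -232
Policy B (Y := 19):
  M = 146
  Y = 19
  N = 159 − 146 − 3·19 = -44
Policy C (Y := 120):
  M = 146
  Y = 120
  N = 159 − 146 − 3·120 = -347
Comparing — Policy A: N=-232, Policy B: N=-44, Policy C: N=-347. Lowest is -347 (Policy C).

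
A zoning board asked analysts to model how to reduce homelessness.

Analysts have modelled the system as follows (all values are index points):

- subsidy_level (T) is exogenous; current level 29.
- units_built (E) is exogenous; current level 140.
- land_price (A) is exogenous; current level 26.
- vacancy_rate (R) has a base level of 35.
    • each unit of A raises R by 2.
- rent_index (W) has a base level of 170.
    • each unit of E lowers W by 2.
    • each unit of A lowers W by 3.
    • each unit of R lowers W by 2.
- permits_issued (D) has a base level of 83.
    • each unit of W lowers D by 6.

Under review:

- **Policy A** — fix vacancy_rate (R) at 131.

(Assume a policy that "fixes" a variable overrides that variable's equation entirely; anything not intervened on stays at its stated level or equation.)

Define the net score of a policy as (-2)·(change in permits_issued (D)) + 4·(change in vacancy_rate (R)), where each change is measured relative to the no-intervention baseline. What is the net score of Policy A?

Baseline:
  E = 140
  A = 26
  R = 35 + 2·26 = 87
  W = 170 − 2·140 − 3·26 − 2·87 = -362
  D = 83 − 6·(-362) = 2255
Policy A (R := 131):
  E = 140
  A = 26
  R = 131
  W = 170 − 2·140 − 3·26 − 2·131 = -450
  D = 83 − 6·(-450) = 2783
ΔD = 2783 − 2255 = 528; ΔR = 131 − 87 = 44
Score = (-2)·528 + 4·44 = -880

-880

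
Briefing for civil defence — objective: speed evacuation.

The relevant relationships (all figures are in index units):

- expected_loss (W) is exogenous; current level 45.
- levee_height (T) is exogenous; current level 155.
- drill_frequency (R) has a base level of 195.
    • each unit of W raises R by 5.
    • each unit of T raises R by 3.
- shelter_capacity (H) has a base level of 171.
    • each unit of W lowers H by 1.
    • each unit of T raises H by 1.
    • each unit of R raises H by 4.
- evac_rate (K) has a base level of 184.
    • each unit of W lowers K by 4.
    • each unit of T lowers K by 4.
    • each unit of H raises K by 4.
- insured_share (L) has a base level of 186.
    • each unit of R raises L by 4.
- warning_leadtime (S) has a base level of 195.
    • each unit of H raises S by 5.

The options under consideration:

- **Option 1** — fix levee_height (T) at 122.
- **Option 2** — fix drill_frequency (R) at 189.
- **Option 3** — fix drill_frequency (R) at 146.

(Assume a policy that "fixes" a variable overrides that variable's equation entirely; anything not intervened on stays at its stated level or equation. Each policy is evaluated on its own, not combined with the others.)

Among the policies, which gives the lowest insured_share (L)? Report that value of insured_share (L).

770

Option 1 (T := 122):
  W = 45
  T = 122
  R = 195 + 5·45 + 3·122 = 786
  L = 186 + 4·786 = 3330
Option 2 (R := 189):
  W = 45
  T = 155
  R = 189
  L = 186 + 4·189 = 942
Option 3 (R := 146):
  W = 45
  T = 155
  R = 146
  L = 186 + 4·146 = 770
Comparing — Option 1: L=3330, Option 2: L=942, Option 3: L=770. Lowest is 770 (Option 3).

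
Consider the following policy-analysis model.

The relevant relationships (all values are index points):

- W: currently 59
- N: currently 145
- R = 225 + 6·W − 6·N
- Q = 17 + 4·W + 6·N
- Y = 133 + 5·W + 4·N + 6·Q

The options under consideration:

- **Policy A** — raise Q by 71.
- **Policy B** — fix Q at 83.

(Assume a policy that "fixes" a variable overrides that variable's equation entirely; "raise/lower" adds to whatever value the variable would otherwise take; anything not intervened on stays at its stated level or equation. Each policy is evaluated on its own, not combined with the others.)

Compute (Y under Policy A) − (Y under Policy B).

Policy A (Q + 71):
  W = 59
  N = 145
  Q = 17 + 4·59 + 6·145 (+71 from intervention) = 1194
  Y = 133 + 5·59 + 4·145 + 6·1194 = 8172
Policy B (Q := 83):
  W = 59
  N = 145
  Q = 83
  Y = 133 + 5·59 + 4·145 + 6·83 = 1506
Y: 8172 − 1506 = 6666

6666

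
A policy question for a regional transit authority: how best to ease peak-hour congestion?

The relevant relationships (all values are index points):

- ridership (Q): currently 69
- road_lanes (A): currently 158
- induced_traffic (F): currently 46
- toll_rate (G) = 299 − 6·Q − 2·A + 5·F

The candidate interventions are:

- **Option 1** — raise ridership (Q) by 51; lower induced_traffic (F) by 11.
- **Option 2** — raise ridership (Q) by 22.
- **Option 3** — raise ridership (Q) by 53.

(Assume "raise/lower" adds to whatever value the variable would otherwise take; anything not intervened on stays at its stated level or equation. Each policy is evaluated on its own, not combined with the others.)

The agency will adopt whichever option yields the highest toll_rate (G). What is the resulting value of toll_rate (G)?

Option 1 (Q + 51, F − 11):
  Q = 69 + 51 = 120
  A = 158
  F = 46 − 11 = 35
  G = 299 − 6·120 − 2·158 + 5·35 = -562
Option 2 (Q + 22):
  Q = 69 + 22 = 91
  A = 158
  F = 46
  G = 299 − 6·91 − 2·158 + 5·46 = -333
Option 3 (Q + 53):
  Q = 69 + 53 = 122
  A = 158
  F = 46
  G = 299 − 6·122 − 2·158 + 5·46 = -519
Comparing — Option 1: G=-562, Option 2: G=-333, Option 3: G=-519. Highest is -333 (Option 2).

-333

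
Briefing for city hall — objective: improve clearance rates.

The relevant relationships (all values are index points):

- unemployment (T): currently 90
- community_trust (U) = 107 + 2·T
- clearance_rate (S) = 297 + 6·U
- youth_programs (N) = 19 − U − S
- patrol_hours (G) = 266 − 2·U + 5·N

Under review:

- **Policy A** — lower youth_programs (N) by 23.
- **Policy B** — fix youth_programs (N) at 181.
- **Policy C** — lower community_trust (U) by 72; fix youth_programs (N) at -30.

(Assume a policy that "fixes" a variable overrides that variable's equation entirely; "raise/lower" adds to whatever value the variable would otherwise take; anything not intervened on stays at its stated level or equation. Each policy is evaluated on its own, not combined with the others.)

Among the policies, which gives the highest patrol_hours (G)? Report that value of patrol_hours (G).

597

Policy A (N − 23):
  T = 90
  U = 107 + 2·90 = 287
  S = 297 + 6·287 = 2019
  N = 19 − 287 − 2019 (−23 from intervention) = -2310
  G = 266 − 2·287 + 5·(-2310) = -11858
Policy B (N := 181):
  T = 90
  U = 107 + 2·90 = 287
  S = 297 + 6·287 = 2019
  N = 181
  G = 266 − 2·287 + 5·181 = 597
Policy C (U − 72, N := -30):
  T = 90
  U = 107 + 2·90 (−72 from intervention) = 215
  S = 297 + 6·215 = 1587
  N = -30
  G = 266 − 2·215 + 5·(-30) = -314
Comparing — Policy A: G=-11858, Policy B: G=597, Policy C: G=-314. Highest is 597 (Policy B).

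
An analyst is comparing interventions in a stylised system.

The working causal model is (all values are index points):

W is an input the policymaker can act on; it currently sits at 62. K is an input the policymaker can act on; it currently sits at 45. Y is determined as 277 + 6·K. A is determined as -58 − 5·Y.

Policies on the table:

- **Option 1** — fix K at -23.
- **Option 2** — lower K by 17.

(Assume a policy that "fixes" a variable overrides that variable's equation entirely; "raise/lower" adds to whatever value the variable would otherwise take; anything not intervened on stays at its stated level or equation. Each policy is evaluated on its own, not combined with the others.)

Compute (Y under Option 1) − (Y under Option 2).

-306

Option 1 (K := -23):
  K = -23
  Y = 277 + 6·(-23) = 139
Option 2 (K − 17):
  K = 45 − 17 = 28
  Y = 277 + 6·28 = 445
Y: 139 − 445 = -306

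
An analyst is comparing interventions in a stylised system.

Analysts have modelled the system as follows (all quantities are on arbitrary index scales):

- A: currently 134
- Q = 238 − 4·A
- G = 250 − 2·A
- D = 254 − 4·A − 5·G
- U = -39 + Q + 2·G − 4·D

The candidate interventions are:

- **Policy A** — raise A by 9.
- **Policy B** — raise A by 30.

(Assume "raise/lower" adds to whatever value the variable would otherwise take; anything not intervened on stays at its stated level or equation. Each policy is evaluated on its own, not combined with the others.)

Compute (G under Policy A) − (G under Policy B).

42

Policy A (A + 9):
  A = 134 + 9 = 143
  G = 250 − 2·143 = -36
Policy B (A + 30):
  A = 134 + 30 = 164
  G = 250 − 2·164 = -78
G: -36 − (-78) = 42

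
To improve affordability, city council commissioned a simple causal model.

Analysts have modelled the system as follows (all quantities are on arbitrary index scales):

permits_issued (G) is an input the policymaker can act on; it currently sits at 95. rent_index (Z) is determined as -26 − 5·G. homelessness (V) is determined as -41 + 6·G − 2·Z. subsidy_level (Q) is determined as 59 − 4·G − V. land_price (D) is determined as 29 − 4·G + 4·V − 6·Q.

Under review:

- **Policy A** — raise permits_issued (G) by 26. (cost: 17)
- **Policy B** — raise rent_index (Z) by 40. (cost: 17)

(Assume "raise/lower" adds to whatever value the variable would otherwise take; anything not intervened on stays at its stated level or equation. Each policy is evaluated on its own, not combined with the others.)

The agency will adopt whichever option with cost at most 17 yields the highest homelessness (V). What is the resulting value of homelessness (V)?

1947

Policy A (G + 26):
  G = 95 + 26 = 121
  Z = -26 − 5·121 = -631
  V = -41 + 6·121 − 2·(-631) = 1947
Policy B (Z + 40):
  G = 95
  Z = -26 − 5·95 (+40 from intervention) = -461
  V = -41 + 6·95 − 2·(-461) = 1451
Comparing — Policy A: V=1947, Policy B: V=1451. Highest is 1947 (Policy A).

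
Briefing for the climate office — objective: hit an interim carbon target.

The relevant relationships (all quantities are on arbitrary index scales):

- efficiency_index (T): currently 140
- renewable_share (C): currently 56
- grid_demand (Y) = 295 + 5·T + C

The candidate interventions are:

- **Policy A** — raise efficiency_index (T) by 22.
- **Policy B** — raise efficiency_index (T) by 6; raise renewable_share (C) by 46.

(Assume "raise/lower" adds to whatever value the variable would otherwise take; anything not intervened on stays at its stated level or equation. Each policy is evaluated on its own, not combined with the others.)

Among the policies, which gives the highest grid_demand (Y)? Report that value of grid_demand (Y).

1161

Policy A (T + 22):
  T = 140 + 22 = 162
  C = 56
  Y = 295 + 5·162 + 56 = 1161
Policy B (T + 6, C + 46):
  T = 140 + 6 = 146
  C = 56 + 46 = 102
  Y = 295 + 5·146 + 102 = 1127
Comparing — Policy A: Y=1161, Policy B: Y=1127. Highest is 1161 (Policy A).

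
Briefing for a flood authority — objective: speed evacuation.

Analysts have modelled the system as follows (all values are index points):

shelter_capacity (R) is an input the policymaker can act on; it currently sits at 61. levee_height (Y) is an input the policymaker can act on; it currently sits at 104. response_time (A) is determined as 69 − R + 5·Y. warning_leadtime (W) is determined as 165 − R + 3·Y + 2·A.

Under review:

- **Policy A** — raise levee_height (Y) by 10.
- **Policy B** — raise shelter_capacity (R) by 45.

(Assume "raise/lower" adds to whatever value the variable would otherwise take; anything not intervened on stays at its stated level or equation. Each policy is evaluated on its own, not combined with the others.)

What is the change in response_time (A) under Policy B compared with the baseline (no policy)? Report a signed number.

-45

Baseline:
  R = 61
  Y = 104
  A = 69 − 61 + 5·104 = 528
Policy B (R + 45):
  R = 61 + 45 = 106
  Y = 104
  A = 69 − 106 + 5·104 = 483
Change in A: 483 − 528 = -45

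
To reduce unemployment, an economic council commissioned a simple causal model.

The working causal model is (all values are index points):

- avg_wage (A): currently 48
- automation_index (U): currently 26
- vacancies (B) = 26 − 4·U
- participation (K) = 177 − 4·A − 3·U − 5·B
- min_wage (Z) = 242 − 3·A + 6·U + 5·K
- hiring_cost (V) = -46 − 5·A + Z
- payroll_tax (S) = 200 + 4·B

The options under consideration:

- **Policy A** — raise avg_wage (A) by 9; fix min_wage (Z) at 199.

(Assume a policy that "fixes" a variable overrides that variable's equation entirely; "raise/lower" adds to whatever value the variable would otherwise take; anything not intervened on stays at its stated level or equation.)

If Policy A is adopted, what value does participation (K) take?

Policy A (A + 9, Z := 199):
  A = 48 + 9 = 57
  U = 26
  B = 26 − 4·26 = -78
  K = 177 − 4·57 − 3·26 − 5·(-78) = 261

261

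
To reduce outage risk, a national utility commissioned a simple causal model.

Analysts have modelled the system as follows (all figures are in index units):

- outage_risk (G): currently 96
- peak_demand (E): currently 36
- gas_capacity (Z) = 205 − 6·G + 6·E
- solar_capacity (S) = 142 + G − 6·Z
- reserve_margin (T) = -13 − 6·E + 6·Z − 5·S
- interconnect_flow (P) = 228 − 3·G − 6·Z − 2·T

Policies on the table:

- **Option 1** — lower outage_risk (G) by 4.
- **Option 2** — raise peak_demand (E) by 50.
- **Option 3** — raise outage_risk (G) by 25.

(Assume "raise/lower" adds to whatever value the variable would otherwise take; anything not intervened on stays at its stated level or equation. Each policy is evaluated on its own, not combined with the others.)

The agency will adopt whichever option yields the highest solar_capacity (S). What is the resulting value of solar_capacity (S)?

Option 1 (G − 4):
  G = 96 − 4 = 92
  E = 36
  Z = 205 − 6·92 + 6·36 = -131
  S = 142 + 92 − 6·(-131) = 1020
Option 2 (E + 50):
  G = 96
  E = 36 + 50 = 86
  Z = 205 − 6·96 + 6·86 = 145
  S = 142 + 96 − 6·145 = -632
Option 3 (G + 25):
  G = 96 + 25 = 121
  E = 36
  Z = 205 − 6·121 + 6·36 = -305
  S = 142 + 121 − 6·(-305) = 2093
Comparing — Option 1: S=1020, Option 2: S=-632, Option 3: S=2093. Highest is 2093 (Option 3).

2093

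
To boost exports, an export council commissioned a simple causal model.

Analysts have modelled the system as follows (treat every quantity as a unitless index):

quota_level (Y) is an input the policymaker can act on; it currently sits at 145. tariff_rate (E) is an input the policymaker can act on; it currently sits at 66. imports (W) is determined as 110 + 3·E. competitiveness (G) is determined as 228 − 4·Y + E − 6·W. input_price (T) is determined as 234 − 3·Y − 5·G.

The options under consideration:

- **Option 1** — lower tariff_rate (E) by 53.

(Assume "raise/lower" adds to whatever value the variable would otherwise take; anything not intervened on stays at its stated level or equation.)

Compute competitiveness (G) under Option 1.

-1233

Option 1 (E − 53):
  Y = 145
  E = 66 − 53 = 13
  W = 110 + 3·13 = 149
  G = 228 − 4·145 + 13 − 6·149 = -1233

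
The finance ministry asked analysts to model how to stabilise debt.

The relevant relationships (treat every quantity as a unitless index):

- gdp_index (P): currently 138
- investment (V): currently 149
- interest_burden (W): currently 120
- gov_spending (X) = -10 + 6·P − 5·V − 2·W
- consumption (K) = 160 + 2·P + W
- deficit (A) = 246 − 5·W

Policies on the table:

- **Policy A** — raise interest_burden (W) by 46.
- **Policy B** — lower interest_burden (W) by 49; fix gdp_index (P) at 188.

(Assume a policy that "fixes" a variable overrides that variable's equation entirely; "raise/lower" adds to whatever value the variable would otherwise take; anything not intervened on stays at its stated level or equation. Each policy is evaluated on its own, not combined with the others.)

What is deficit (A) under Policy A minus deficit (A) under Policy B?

Policy A (W + 46):
  W = 120 + 46 = 166
  A = 246 − 5·166 = -584
Policy B (W − 49, P := 188):
  W = 120 − 49 = 71
  A = 246 − 5·71 = -109
A: -584 − (-109) = -475

-475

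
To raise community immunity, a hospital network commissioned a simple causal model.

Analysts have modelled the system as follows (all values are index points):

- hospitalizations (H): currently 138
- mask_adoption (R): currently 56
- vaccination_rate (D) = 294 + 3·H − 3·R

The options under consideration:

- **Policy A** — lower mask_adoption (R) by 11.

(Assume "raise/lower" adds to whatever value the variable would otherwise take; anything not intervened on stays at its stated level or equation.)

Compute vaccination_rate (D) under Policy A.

573

Policy A (R − 11):
  H = 138
  R = 56 − 11 = 45
  D = 294 + 3·138 − 3·45 = 573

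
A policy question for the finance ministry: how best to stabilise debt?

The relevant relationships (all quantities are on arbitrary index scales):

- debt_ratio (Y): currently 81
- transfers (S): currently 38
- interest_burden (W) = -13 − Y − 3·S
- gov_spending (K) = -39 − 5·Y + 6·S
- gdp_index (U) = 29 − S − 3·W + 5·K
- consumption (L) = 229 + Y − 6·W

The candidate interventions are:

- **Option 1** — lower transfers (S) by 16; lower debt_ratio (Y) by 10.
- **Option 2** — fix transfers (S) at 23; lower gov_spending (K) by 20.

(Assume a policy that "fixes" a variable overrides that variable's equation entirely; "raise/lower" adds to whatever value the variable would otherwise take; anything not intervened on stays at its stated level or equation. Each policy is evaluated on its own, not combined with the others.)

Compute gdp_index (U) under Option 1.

-853

Option 1 (S − 16, Y − 10):
  Y = 81 − 10 = 71
  S = 38 − 16 = 22
  W = -13 − 71 − 3·22 = -150
  K = -39 − 5·71 + 6·22 = -262
  U = 29 − 22 − 3·(-150) + 5·(-262) = -853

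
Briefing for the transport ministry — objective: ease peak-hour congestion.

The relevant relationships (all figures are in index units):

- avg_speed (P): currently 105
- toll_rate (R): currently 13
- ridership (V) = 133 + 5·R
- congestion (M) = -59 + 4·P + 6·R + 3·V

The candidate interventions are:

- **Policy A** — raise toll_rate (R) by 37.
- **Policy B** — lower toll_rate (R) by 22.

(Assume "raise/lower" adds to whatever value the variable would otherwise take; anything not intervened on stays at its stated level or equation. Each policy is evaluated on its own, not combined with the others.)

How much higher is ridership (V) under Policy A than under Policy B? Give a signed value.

295

Policy A (R + 37):
  R = 13 + 37 = 50
  V = 133 + 5·50 = 383
Policy B (R − 22):
  R = 13 − 22 = -9
  V = 133 + 5·(-9) = 88
V: 383 − 88 = 295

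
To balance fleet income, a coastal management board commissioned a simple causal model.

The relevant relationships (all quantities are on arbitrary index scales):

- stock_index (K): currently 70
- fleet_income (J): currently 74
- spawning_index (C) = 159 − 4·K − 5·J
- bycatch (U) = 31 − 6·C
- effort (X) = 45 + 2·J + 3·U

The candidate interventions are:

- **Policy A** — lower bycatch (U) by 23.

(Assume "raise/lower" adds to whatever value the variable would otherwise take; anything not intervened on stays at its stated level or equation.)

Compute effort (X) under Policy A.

Policy A (U − 23):
  K = 70
  J = 74
  C = 159 − 4·70 − 5·74 = -491
  U = 31 − 6·(-491) (−23 from intervention) = 2954
  X = 45 + 2·74 + 3·2954 = 9055

9055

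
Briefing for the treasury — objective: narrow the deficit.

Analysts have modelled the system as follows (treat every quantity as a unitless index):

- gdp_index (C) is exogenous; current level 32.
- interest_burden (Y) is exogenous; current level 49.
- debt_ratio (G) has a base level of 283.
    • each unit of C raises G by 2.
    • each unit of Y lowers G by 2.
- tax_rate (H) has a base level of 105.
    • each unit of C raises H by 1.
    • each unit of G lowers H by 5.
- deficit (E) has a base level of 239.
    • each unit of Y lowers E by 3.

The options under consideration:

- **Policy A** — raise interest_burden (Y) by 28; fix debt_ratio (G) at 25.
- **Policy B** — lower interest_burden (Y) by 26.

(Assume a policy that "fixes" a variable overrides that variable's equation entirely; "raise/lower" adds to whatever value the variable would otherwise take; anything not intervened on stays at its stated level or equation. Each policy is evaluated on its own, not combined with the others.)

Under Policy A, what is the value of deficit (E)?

Policy A (Y + 28, G := 25):
  Y = 49 + 28 = 77
  E = 239 − 3·77 = 8

8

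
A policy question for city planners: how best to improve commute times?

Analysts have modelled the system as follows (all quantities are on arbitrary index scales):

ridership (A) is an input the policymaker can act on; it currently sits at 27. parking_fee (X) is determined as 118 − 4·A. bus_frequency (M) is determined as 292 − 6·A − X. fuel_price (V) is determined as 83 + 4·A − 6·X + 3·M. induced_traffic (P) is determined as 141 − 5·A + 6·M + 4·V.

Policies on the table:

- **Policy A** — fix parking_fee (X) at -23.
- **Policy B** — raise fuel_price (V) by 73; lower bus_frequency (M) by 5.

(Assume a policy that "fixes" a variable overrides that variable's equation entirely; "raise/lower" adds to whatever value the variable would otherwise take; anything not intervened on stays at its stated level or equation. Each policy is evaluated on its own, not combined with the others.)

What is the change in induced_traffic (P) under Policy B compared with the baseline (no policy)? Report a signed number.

202

Baseline:
  A = 27
  X = 118 − 4·27 = 10
  M = 292 − 6·27 − 10 = 120
  V = 83 + 4·27 − 6·10 + 3·120 = 491
  P = 141 − 5·27 + 6·120 + 4·491 = 2690
Policy B (V + 73, M − 5):
  A = 27
  X = 118 − 4·27 = 10
  M = 292 − 6·27 − 10 (−5 from intervention) = 115
  V = 83 + 4·27 − 6·10 + 3·115 (+73 from intervention) = 549
  P = 141 − 5·27 + 6·115 + 4·549 = 2892
Change in P: 2892 − 2690 = 202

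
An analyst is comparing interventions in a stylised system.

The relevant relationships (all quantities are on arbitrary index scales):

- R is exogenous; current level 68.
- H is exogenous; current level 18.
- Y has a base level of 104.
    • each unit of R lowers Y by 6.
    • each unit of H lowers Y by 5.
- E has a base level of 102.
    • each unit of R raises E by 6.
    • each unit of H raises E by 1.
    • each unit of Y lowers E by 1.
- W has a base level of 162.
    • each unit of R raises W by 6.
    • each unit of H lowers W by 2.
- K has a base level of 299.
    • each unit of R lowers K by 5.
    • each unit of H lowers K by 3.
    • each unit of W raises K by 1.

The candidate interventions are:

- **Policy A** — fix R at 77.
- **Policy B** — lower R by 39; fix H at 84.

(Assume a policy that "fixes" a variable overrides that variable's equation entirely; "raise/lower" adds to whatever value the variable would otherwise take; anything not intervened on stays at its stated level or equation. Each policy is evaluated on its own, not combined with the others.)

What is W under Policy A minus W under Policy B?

Policy A (R := 77):
  R = 77
  H = 18
  W = 162 + 6·77 − 2·18 = 588
Policy B (R − 39, H := 84):
  R = 68 − 39 = 29
  H = 84
  W = 162 + 6·29 − 2·84 = 168
W: 588 − 168 = 420

420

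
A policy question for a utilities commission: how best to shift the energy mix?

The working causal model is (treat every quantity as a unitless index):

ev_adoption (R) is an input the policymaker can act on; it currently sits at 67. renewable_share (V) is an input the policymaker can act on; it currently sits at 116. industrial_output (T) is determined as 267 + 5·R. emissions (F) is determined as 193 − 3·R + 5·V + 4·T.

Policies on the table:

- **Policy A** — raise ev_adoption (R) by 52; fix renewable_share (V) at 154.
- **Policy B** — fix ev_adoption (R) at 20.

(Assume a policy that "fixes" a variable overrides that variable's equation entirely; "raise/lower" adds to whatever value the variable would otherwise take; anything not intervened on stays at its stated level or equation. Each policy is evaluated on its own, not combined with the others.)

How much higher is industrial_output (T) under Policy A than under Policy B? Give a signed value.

Policy A (R + 52, V := 154):
  R = 67 + 52 = 119
  T = 267 + 5·119 = 862
Policy B (R := 20):
  R = 20
  T = 267 + 5·20 = 367
T: 862 − 367 = 495

495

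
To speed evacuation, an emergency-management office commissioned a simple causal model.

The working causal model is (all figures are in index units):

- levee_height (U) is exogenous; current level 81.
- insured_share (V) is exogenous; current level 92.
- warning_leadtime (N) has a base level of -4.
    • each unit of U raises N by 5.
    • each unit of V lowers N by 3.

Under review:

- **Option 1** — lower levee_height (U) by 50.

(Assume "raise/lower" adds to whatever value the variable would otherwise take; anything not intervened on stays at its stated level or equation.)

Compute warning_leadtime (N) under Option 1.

-125

Option 1 (U − 50):
  U = 81 − 50 = 31
  V = 92
  N = -4 + 5·31 − 3·92 = -125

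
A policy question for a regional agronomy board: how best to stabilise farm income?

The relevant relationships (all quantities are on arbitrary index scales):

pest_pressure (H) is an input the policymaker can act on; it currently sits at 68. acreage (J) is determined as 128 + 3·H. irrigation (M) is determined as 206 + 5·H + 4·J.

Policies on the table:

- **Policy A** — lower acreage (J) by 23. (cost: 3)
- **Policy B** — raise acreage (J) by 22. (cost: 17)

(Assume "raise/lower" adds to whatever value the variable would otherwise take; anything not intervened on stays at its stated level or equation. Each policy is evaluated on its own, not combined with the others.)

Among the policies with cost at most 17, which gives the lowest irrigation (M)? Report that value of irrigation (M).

Policy A (J − 23):
  H = 68
  J = 128 + 3·68 (−23 from intervention) = 309
  M = 206 + 5·68 + 4·309 = 1782
Policy B (J + 22):
  H = 68
  J = 128 + 3·68 (+22 from intervention) = 354
  M = 206 + 5·68 + 4·354 = 1962
Comparing — Policy A: M=1782, Policy B: M=1962. Lowest is 1782 (Policy A).

1782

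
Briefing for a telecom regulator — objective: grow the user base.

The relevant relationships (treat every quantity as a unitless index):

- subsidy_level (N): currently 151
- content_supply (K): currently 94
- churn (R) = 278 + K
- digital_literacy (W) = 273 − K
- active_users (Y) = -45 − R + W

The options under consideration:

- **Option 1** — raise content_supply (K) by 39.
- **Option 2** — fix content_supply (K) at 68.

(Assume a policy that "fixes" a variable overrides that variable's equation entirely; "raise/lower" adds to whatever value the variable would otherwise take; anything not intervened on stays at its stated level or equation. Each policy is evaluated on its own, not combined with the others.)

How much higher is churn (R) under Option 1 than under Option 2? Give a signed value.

Option 1 (K + 39):
  K = 94 + 39 = 133
  R = 278 + 133 = 411
Option 2 (K := 68):
  K = 68
  R = 278 + 68 = 346
R: 411 − 346 = 65

65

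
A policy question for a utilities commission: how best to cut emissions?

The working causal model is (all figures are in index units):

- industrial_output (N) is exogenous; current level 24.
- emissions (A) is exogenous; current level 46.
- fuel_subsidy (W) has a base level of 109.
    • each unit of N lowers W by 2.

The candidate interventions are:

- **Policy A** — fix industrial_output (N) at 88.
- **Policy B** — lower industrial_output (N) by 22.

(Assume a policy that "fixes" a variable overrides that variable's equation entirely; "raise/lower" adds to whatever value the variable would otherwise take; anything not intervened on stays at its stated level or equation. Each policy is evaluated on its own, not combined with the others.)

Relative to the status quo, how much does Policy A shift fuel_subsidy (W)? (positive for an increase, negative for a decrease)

Baseline:
  N = 24
  W = 109 − 2·24 = 61
Policy A (N := 88):
  N = 88
  W = 109 − 2·88 = -67
Change in W: -67 − 61 = -128

-128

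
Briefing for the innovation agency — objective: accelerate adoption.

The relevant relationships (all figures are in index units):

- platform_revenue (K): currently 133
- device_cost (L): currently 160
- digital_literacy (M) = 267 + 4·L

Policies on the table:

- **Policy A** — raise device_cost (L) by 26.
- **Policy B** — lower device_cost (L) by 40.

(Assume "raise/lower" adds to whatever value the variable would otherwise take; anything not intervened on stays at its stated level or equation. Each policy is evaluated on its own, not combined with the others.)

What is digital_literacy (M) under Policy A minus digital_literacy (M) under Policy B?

264

Policy A (L + 26):
  L = 160 + 26 = 186
  M = 267 + 4·186 = 1011
Policy B (L − 40):
  L = 160 − 40 = 120
  M = 267 + 4·120 = 747
M: 1011 − 747 = 264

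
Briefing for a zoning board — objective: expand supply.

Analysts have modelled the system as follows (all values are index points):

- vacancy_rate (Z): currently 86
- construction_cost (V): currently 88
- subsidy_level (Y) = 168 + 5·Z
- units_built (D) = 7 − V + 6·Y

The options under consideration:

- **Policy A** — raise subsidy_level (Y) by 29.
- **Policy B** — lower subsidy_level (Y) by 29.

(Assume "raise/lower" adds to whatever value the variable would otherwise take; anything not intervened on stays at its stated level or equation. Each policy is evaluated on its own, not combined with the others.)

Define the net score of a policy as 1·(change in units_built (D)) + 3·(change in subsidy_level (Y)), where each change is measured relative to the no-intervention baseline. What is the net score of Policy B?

-261

Baseline:
  Z = 86
  V = 88
  Y = 168 + 5·86 = 598
  D = 7 − 88 + 6·598 = 3507
Policy B (Y − 29):
  Z = 86
  V = 88
  Y = 168 + 5·86 (−29 from intervention) = 569
  D = 7 − 88 + 6·569 = 3333
ΔD = 3333 − 3507 = -174; ΔY = 569 − 598 = -29
Score = 1·(-174) + 3·(-29) = -261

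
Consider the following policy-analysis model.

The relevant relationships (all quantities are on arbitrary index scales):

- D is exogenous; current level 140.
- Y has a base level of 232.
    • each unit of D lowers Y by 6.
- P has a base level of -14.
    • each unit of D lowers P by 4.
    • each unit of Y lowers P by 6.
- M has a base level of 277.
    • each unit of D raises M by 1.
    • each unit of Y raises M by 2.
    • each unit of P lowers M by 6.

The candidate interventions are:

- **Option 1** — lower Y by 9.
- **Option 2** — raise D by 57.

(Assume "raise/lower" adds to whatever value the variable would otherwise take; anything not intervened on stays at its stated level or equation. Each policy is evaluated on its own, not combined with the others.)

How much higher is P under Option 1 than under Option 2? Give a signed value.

-1770

Option 1 (Y − 9):
  D = 140
  Y = 232 − 6·140 (−9 from intervention) = -617
  P = -14 − 4·140 − 6·(-617) = 3128
Option 2 (D + 57):
  D = 140 + 57 = 197
  Y = 232 − 6·197 = -950
  P = -14 − 4·197 − 6·(-950) = 4898
P: 3128 − 4898 = -1770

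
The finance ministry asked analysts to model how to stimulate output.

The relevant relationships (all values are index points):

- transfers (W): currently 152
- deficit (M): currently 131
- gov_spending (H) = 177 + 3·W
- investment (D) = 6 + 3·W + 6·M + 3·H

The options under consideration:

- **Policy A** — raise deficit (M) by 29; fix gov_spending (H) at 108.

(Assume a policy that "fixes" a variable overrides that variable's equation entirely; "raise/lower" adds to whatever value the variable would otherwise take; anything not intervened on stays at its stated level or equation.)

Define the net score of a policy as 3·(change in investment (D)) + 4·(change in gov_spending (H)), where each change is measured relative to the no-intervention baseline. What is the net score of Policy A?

Baseline:
  W = 152
  M = 131
  H = 177 + 3·152 = 633
  D = 6 + 3·152 + 6·131 + 3·633 = 3147
Policy A (M + 29, H := 108):
  W = 152
  M = 131 + 29 = 160
  H = 108
  D = 6 + 3·152 + 6·160 + 3·108 = 1746
ΔD = 1746 − 3147 = -1401; ΔH = 108 − 633 = -525
Score = 3·(-1401) + 4·(-525) = -6303

-6303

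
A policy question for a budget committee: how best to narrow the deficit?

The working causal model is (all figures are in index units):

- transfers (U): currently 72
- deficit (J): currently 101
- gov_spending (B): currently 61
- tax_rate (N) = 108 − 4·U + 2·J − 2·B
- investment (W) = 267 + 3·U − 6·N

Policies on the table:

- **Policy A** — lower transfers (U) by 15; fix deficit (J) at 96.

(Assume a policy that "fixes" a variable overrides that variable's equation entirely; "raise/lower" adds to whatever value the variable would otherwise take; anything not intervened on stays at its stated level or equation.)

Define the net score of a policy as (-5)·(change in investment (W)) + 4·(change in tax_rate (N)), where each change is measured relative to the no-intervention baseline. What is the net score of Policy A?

Baseline:
  U = 72
  J = 101
  B = 61
  N = 108 − 4·72 + 2·101 − 2·61 = -100
  W = 267 + 3·72 − 6·(-100) = 1083
Policy A (U − 15, J := 96):
  U = 72 − 15 = 57
  J = 96
  B = 61
  N = 108 − 4·57 + 2·96 − 2·61 = -50
  W = 267 + 3·57 − 6·(-50) = 738
ΔW = 738 − 1083 = -345; ΔN = -50 − (-100) = 50
Score = (-5)·(-345) + 4·50 = 1925

1925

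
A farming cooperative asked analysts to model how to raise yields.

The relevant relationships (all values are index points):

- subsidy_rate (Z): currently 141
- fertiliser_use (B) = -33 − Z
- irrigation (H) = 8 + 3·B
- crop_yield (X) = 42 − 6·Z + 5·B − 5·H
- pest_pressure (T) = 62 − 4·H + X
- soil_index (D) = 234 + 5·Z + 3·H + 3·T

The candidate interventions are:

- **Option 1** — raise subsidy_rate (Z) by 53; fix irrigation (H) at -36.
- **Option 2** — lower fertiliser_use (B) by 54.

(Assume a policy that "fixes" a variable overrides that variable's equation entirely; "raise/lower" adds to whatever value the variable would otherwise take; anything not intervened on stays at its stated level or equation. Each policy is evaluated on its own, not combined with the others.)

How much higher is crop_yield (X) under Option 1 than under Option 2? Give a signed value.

-3513

Option 1 (Z + 53, H := -36):
  Z = 141 + 53 = 194
  B = -33 − 194 = -227
  H = -36
  X = 42 − 6·194 + 5·(-227) − 5·(-36) = -2077
Option 2 (B − 54):
  Z = 141
  B = -33 − 141 (−54 from intervention) = -228
  H = 8 + 3·(-228) = -676
  X = 42 − 6·141 + 5·(-228) − 5·(-676) = 1436
X: -2077 − 1436 = -3513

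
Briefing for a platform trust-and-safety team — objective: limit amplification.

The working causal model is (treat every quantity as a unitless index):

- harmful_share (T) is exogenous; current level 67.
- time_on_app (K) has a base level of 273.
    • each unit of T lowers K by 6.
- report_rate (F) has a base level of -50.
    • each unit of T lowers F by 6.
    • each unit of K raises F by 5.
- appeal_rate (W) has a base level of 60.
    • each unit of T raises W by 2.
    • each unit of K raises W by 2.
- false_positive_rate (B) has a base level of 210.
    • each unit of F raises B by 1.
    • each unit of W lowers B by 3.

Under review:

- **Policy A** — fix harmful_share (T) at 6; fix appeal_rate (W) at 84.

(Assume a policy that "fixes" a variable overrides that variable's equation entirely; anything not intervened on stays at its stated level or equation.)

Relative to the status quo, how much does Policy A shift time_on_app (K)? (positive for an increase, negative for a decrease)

366

Baseline:
  T = 67
  K = 273 − 6·67 = -129
Policy A (T := 6, W := 84):
  T = 6
  K = 273 − 6·6 = 237
Change in K: 237 − (-129) = 366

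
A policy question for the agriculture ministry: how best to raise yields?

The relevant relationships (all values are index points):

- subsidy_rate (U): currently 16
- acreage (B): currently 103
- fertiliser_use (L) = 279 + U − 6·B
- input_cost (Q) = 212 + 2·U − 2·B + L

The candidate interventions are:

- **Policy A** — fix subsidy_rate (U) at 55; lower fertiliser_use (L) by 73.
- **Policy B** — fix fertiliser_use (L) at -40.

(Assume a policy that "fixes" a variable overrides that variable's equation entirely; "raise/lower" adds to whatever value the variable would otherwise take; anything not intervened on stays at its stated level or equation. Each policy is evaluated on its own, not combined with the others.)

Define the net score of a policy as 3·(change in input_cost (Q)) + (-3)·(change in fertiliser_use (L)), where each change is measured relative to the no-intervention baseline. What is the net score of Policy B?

Baseline:
  U = 16
  B = 103
  L = 279 + 16 − 6·103 = -323
  Q = 212 + 2·16 − 2·103 + (-323) = -285
Policy B (L := -40):
  U = 16
  B = 103
  L = -40
  Q = 212 + 2·16 − 2·103 + (-40) = -2
ΔQ = -2 − (-285) = 283; ΔL = -40 − (-323) = 283
Score = 3·283 + (-3)·283 = 0

0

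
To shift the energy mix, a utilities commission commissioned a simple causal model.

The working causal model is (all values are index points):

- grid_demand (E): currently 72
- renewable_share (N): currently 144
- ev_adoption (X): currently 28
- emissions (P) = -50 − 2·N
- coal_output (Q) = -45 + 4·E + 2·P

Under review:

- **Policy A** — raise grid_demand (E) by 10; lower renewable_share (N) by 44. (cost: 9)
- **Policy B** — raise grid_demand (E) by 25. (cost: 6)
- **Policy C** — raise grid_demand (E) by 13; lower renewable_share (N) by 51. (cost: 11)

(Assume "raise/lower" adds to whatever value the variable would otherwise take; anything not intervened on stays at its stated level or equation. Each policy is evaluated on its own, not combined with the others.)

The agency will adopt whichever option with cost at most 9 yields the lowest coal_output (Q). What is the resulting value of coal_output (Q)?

Policy A (E + 10, N − 44):
  E = 72 + 10 = 82
  N = 144 − 44 = 100
  P = -50 − 2·100 = -250
  Q = -45 + 4·82 + 2·(-250) = -217
Policy B (E + 25):
  E = 72 + 25 = 97
  N = 144
  P = -50 − 2·144 = -338
  Q = -45 + 4·97 + 2·(-338) = -333
Comparing — Policy A: Q=-217, Policy B: Q=-333. Lowest is -333 (Policy B).

-333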